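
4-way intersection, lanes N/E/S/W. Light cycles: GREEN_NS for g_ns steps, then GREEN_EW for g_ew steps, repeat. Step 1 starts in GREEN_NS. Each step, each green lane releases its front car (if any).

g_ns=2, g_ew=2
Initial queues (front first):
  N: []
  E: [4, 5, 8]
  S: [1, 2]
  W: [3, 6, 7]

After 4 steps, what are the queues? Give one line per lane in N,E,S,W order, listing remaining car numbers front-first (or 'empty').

Step 1 [NS]: N:empty,E:wait,S:car1-GO,W:wait | queues: N=0 E=3 S=1 W=3
Step 2 [NS]: N:empty,E:wait,S:car2-GO,W:wait | queues: N=0 E=3 S=0 W=3
Step 3 [EW]: N:wait,E:car4-GO,S:wait,W:car3-GO | queues: N=0 E=2 S=0 W=2
Step 4 [EW]: N:wait,E:car5-GO,S:wait,W:car6-GO | queues: N=0 E=1 S=0 W=1

N: empty
E: 8
S: empty
W: 7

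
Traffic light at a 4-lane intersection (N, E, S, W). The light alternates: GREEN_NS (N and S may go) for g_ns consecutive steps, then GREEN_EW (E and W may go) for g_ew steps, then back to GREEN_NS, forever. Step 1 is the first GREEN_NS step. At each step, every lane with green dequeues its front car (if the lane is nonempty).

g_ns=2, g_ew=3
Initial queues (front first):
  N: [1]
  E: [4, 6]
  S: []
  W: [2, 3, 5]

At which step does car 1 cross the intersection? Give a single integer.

Step 1 [NS]: N:car1-GO,E:wait,S:empty,W:wait | queues: N=0 E=2 S=0 W=3
Step 2 [NS]: N:empty,E:wait,S:empty,W:wait | queues: N=0 E=2 S=0 W=3
Step 3 [EW]: N:wait,E:car4-GO,S:wait,W:car2-GO | queues: N=0 E=1 S=0 W=2
Step 4 [EW]: N:wait,E:car6-GO,S:wait,W:car3-GO | queues: N=0 E=0 S=0 W=1
Step 5 [EW]: N:wait,E:empty,S:wait,W:car5-GO | queues: N=0 E=0 S=0 W=0
Car 1 crosses at step 1

1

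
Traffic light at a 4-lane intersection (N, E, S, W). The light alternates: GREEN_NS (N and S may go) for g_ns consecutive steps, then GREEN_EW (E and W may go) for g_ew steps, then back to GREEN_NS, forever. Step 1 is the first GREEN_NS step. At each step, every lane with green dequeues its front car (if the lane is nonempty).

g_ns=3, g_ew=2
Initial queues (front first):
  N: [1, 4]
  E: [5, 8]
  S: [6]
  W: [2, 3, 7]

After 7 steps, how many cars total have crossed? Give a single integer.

Answer: 7

Derivation:
Step 1 [NS]: N:car1-GO,E:wait,S:car6-GO,W:wait | queues: N=1 E=2 S=0 W=3
Step 2 [NS]: N:car4-GO,E:wait,S:empty,W:wait | queues: N=0 E=2 S=0 W=3
Step 3 [NS]: N:empty,E:wait,S:empty,W:wait | queues: N=0 E=2 S=0 W=3
Step 4 [EW]: N:wait,E:car5-GO,S:wait,W:car2-GO | queues: N=0 E=1 S=0 W=2
Step 5 [EW]: N:wait,E:car8-GO,S:wait,W:car3-GO | queues: N=0 E=0 S=0 W=1
Step 6 [NS]: N:empty,E:wait,S:empty,W:wait | queues: N=0 E=0 S=0 W=1
Step 7 [NS]: N:empty,E:wait,S:empty,W:wait | queues: N=0 E=0 S=0 W=1
Cars crossed by step 7: 7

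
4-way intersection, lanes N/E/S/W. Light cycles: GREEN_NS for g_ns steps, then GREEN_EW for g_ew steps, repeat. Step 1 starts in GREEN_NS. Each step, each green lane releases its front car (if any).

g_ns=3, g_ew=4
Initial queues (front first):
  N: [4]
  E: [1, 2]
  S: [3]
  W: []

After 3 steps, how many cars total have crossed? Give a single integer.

Step 1 [NS]: N:car4-GO,E:wait,S:car3-GO,W:wait | queues: N=0 E=2 S=0 W=0
Step 2 [NS]: N:empty,E:wait,S:empty,W:wait | queues: N=0 E=2 S=0 W=0
Step 3 [NS]: N:empty,E:wait,S:empty,W:wait | queues: N=0 E=2 S=0 W=0
Cars crossed by step 3: 2

Answer: 2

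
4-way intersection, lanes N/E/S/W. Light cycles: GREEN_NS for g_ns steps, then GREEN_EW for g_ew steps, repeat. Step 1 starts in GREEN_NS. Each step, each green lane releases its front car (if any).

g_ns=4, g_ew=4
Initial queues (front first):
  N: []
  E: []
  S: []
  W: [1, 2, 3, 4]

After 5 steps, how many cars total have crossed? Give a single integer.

Answer: 1

Derivation:
Step 1 [NS]: N:empty,E:wait,S:empty,W:wait | queues: N=0 E=0 S=0 W=4
Step 2 [NS]: N:empty,E:wait,S:empty,W:wait | queues: N=0 E=0 S=0 W=4
Step 3 [NS]: N:empty,E:wait,S:empty,W:wait | queues: N=0 E=0 S=0 W=4
Step 4 [NS]: N:empty,E:wait,S:empty,W:wait | queues: N=0 E=0 S=0 W=4
Step 5 [EW]: N:wait,E:empty,S:wait,W:car1-GO | queues: N=0 E=0 S=0 W=3
Cars crossed by step 5: 1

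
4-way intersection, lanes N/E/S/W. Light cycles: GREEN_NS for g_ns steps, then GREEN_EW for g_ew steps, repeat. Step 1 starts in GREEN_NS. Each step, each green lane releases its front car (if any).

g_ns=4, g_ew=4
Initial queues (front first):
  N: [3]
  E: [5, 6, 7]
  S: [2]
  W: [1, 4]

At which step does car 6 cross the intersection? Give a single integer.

Step 1 [NS]: N:car3-GO,E:wait,S:car2-GO,W:wait | queues: N=0 E=3 S=0 W=2
Step 2 [NS]: N:empty,E:wait,S:empty,W:wait | queues: N=0 E=3 S=0 W=2
Step 3 [NS]: N:empty,E:wait,S:empty,W:wait | queues: N=0 E=3 S=0 W=2
Step 4 [NS]: N:empty,E:wait,S:empty,W:wait | queues: N=0 E=3 S=0 W=2
Step 5 [EW]: N:wait,E:car5-GO,S:wait,W:car1-GO | queues: N=0 E=2 S=0 W=1
Step 6 [EW]: N:wait,E:car6-GO,S:wait,W:car4-GO | queues: N=0 E=1 S=0 W=0
Step 7 [EW]: N:wait,E:car7-GO,S:wait,W:empty | queues: N=0 E=0 S=0 W=0
Car 6 crosses at step 6

6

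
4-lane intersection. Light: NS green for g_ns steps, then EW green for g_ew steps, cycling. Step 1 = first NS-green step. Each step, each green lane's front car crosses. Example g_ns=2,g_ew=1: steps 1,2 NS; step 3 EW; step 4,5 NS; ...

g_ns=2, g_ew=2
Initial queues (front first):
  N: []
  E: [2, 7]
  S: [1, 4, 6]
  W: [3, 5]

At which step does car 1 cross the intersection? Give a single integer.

Step 1 [NS]: N:empty,E:wait,S:car1-GO,W:wait | queues: N=0 E=2 S=2 W=2
Step 2 [NS]: N:empty,E:wait,S:car4-GO,W:wait | queues: N=0 E=2 S=1 W=2
Step 3 [EW]: N:wait,E:car2-GO,S:wait,W:car3-GO | queues: N=0 E=1 S=1 W=1
Step 4 [EW]: N:wait,E:car7-GO,S:wait,W:car5-GO | queues: N=0 E=0 S=1 W=0
Step 5 [NS]: N:empty,E:wait,S:car6-GO,W:wait | queues: N=0 E=0 S=0 W=0
Car 1 crosses at step 1

1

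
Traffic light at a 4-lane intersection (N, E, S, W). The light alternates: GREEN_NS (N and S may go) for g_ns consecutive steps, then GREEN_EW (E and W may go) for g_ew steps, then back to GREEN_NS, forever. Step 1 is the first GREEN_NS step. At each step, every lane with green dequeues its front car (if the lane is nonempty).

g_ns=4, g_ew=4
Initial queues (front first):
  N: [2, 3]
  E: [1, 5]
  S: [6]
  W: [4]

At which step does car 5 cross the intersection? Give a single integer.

Step 1 [NS]: N:car2-GO,E:wait,S:car6-GO,W:wait | queues: N=1 E=2 S=0 W=1
Step 2 [NS]: N:car3-GO,E:wait,S:empty,W:wait | queues: N=0 E=2 S=0 W=1
Step 3 [NS]: N:empty,E:wait,S:empty,W:wait | queues: N=0 E=2 S=0 W=1
Step 4 [NS]: N:empty,E:wait,S:empty,W:wait | queues: N=0 E=2 S=0 W=1
Step 5 [EW]: N:wait,E:car1-GO,S:wait,W:car4-GO | queues: N=0 E=1 S=0 W=0
Step 6 [EW]: N:wait,E:car5-GO,S:wait,W:empty | queues: N=0 E=0 S=0 W=0
Car 5 crosses at step 6

6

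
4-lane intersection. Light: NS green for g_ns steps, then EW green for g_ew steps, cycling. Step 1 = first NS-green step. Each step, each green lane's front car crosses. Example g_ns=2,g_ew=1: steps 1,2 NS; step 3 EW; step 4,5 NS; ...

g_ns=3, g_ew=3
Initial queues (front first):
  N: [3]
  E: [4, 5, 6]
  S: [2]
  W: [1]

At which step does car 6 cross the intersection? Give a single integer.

Step 1 [NS]: N:car3-GO,E:wait,S:car2-GO,W:wait | queues: N=0 E=3 S=0 W=1
Step 2 [NS]: N:empty,E:wait,S:empty,W:wait | queues: N=0 E=3 S=0 W=1
Step 3 [NS]: N:empty,E:wait,S:empty,W:wait | queues: N=0 E=3 S=0 W=1
Step 4 [EW]: N:wait,E:car4-GO,S:wait,W:car1-GO | queues: N=0 E=2 S=0 W=0
Step 5 [EW]: N:wait,E:car5-GO,S:wait,W:empty | queues: N=0 E=1 S=0 W=0
Step 6 [EW]: N:wait,E:car6-GO,S:wait,W:empty | queues: N=0 E=0 S=0 W=0
Car 6 crosses at step 6

6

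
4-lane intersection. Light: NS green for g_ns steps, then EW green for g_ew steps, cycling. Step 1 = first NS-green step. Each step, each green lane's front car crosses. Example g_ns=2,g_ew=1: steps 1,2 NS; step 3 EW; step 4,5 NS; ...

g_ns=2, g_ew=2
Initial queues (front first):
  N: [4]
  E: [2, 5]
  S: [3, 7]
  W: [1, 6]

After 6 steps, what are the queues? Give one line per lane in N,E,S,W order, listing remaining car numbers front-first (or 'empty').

Step 1 [NS]: N:car4-GO,E:wait,S:car3-GO,W:wait | queues: N=0 E=2 S=1 W=2
Step 2 [NS]: N:empty,E:wait,S:car7-GO,W:wait | queues: N=0 E=2 S=0 W=2
Step 3 [EW]: N:wait,E:car2-GO,S:wait,W:car1-GO | queues: N=0 E=1 S=0 W=1
Step 4 [EW]: N:wait,E:car5-GO,S:wait,W:car6-GO | queues: N=0 E=0 S=0 W=0

N: empty
E: empty
S: empty
W: empty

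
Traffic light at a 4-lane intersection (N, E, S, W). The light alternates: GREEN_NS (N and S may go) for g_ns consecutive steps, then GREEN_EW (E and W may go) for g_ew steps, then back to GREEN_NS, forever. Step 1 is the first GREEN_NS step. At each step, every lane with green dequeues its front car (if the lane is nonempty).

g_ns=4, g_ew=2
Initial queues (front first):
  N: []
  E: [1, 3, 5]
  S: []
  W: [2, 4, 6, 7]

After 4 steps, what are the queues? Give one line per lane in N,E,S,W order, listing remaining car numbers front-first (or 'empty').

Step 1 [NS]: N:empty,E:wait,S:empty,W:wait | queues: N=0 E=3 S=0 W=4
Step 2 [NS]: N:empty,E:wait,S:empty,W:wait | queues: N=0 E=3 S=0 W=4
Step 3 [NS]: N:empty,E:wait,S:empty,W:wait | queues: N=0 E=3 S=0 W=4
Step 4 [NS]: N:empty,E:wait,S:empty,W:wait | queues: N=0 E=3 S=0 W=4

N: empty
E: 1 3 5
S: empty
W: 2 4 6 7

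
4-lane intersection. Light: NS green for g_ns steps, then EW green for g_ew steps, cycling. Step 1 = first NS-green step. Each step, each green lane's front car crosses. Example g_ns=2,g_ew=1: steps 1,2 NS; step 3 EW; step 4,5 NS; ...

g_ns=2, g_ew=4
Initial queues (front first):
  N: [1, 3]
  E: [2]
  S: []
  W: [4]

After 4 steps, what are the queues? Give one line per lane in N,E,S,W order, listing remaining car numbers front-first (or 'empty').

Step 1 [NS]: N:car1-GO,E:wait,S:empty,W:wait | queues: N=1 E=1 S=0 W=1
Step 2 [NS]: N:car3-GO,E:wait,S:empty,W:wait | queues: N=0 E=1 S=0 W=1
Step 3 [EW]: N:wait,E:car2-GO,S:wait,W:car4-GO | queues: N=0 E=0 S=0 W=0

N: empty
E: empty
S: empty
W: empty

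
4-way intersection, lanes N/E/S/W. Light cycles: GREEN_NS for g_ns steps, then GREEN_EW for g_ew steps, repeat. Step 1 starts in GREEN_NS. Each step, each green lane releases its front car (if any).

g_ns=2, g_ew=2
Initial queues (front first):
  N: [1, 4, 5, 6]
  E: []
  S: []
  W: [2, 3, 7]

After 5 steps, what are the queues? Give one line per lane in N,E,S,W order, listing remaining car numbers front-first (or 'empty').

Step 1 [NS]: N:car1-GO,E:wait,S:empty,W:wait | queues: N=3 E=0 S=0 W=3
Step 2 [NS]: N:car4-GO,E:wait,S:empty,W:wait | queues: N=2 E=0 S=0 W=3
Step 3 [EW]: N:wait,E:empty,S:wait,W:car2-GO | queues: N=2 E=0 S=0 W=2
Step 4 [EW]: N:wait,E:empty,S:wait,W:car3-GO | queues: N=2 E=0 S=0 W=1
Step 5 [NS]: N:car5-GO,E:wait,S:empty,W:wait | queues: N=1 E=0 S=0 W=1

N: 6
E: empty
S: empty
W: 7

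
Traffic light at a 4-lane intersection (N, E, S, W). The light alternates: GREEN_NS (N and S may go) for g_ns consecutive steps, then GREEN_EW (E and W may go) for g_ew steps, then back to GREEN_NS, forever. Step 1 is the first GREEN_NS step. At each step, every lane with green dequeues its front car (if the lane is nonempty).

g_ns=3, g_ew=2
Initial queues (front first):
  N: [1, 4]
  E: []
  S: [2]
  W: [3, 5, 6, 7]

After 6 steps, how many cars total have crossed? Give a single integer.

Answer: 5

Derivation:
Step 1 [NS]: N:car1-GO,E:wait,S:car2-GO,W:wait | queues: N=1 E=0 S=0 W=4
Step 2 [NS]: N:car4-GO,E:wait,S:empty,W:wait | queues: N=0 E=0 S=0 W=4
Step 3 [NS]: N:empty,E:wait,S:empty,W:wait | queues: N=0 E=0 S=0 W=4
Step 4 [EW]: N:wait,E:empty,S:wait,W:car3-GO | queues: N=0 E=0 S=0 W=3
Step 5 [EW]: N:wait,E:empty,S:wait,W:car5-GO | queues: N=0 E=0 S=0 W=2
Step 6 [NS]: N:empty,E:wait,S:empty,W:wait | queues: N=0 E=0 S=0 W=2
Cars crossed by step 6: 5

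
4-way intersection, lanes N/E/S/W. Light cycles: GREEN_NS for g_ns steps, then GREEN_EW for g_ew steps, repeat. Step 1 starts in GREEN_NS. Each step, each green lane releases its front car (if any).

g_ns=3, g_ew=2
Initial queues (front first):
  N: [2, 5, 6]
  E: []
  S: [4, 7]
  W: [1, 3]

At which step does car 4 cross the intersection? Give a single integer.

Step 1 [NS]: N:car2-GO,E:wait,S:car4-GO,W:wait | queues: N=2 E=0 S=1 W=2
Step 2 [NS]: N:car5-GO,E:wait,S:car7-GO,W:wait | queues: N=1 E=0 S=0 W=2
Step 3 [NS]: N:car6-GO,E:wait,S:empty,W:wait | queues: N=0 E=0 S=0 W=2
Step 4 [EW]: N:wait,E:empty,S:wait,W:car1-GO | queues: N=0 E=0 S=0 W=1
Step 5 [EW]: N:wait,E:empty,S:wait,W:car3-GO | queues: N=0 E=0 S=0 W=0
Car 4 crosses at step 1

1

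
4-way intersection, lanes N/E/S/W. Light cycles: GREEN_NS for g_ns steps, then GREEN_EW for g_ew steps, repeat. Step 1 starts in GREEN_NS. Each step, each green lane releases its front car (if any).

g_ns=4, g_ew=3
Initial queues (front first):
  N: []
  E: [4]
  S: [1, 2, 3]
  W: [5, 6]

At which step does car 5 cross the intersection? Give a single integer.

Step 1 [NS]: N:empty,E:wait,S:car1-GO,W:wait | queues: N=0 E=1 S=2 W=2
Step 2 [NS]: N:empty,E:wait,S:car2-GO,W:wait | queues: N=0 E=1 S=1 W=2
Step 3 [NS]: N:empty,E:wait,S:car3-GO,W:wait | queues: N=0 E=1 S=0 W=2
Step 4 [NS]: N:empty,E:wait,S:empty,W:wait | queues: N=0 E=1 S=0 W=2
Step 5 [EW]: N:wait,E:car4-GO,S:wait,W:car5-GO | queues: N=0 E=0 S=0 W=1
Step 6 [EW]: N:wait,E:empty,S:wait,W:car6-GO | queues: N=0 E=0 S=0 W=0
Car 5 crosses at step 5

5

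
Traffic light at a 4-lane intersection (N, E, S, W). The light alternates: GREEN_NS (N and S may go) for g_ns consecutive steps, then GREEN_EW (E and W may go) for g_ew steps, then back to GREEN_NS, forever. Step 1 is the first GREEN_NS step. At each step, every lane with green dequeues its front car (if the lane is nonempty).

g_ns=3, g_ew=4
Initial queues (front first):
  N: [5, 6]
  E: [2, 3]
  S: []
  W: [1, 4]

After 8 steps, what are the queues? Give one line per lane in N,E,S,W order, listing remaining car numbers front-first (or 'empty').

Step 1 [NS]: N:car5-GO,E:wait,S:empty,W:wait | queues: N=1 E=2 S=0 W=2
Step 2 [NS]: N:car6-GO,E:wait,S:empty,W:wait | queues: N=0 E=2 S=0 W=2
Step 3 [NS]: N:empty,E:wait,S:empty,W:wait | queues: N=0 E=2 S=0 W=2
Step 4 [EW]: N:wait,E:car2-GO,S:wait,W:car1-GO | queues: N=0 E=1 S=0 W=1
Step 5 [EW]: N:wait,E:car3-GO,S:wait,W:car4-GO | queues: N=0 E=0 S=0 W=0

N: empty
E: empty
S: empty
W: empty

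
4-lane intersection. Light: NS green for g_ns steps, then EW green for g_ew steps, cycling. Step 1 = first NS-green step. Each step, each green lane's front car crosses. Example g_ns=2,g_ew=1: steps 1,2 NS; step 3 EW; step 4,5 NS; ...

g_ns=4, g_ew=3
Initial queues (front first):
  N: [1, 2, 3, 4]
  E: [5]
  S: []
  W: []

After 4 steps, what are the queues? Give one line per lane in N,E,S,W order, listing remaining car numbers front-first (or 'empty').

Step 1 [NS]: N:car1-GO,E:wait,S:empty,W:wait | queues: N=3 E=1 S=0 W=0
Step 2 [NS]: N:car2-GO,E:wait,S:empty,W:wait | queues: N=2 E=1 S=0 W=0
Step 3 [NS]: N:car3-GO,E:wait,S:empty,W:wait | queues: N=1 E=1 S=0 W=0
Step 4 [NS]: N:car4-GO,E:wait,S:empty,W:wait | queues: N=0 E=1 S=0 W=0

N: empty
E: 5
S: empty
W: empty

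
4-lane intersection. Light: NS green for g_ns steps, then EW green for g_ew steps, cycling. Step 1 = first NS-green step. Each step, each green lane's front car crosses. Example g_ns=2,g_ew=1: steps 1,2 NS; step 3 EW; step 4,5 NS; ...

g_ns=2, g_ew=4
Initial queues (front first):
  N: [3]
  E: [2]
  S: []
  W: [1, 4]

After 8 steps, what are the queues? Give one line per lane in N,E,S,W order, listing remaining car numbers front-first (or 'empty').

Step 1 [NS]: N:car3-GO,E:wait,S:empty,W:wait | queues: N=0 E=1 S=0 W=2
Step 2 [NS]: N:empty,E:wait,S:empty,W:wait | queues: N=0 E=1 S=0 W=2
Step 3 [EW]: N:wait,E:car2-GO,S:wait,W:car1-GO | queues: N=0 E=0 S=0 W=1
Step 4 [EW]: N:wait,E:empty,S:wait,W:car4-GO | queues: N=0 E=0 S=0 W=0

N: empty
E: empty
S: empty
W: empty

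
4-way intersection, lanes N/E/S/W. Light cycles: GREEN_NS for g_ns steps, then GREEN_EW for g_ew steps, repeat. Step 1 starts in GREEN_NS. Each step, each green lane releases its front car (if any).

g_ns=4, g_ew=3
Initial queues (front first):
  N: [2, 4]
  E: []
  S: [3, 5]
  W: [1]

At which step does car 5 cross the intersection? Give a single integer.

Step 1 [NS]: N:car2-GO,E:wait,S:car3-GO,W:wait | queues: N=1 E=0 S=1 W=1
Step 2 [NS]: N:car4-GO,E:wait,S:car5-GO,W:wait | queues: N=0 E=0 S=0 W=1
Step 3 [NS]: N:empty,E:wait,S:empty,W:wait | queues: N=0 E=0 S=0 W=1
Step 4 [NS]: N:empty,E:wait,S:empty,W:wait | queues: N=0 E=0 S=0 W=1
Step 5 [EW]: N:wait,E:empty,S:wait,W:car1-GO | queues: N=0 E=0 S=0 W=0
Car 5 crosses at step 2

2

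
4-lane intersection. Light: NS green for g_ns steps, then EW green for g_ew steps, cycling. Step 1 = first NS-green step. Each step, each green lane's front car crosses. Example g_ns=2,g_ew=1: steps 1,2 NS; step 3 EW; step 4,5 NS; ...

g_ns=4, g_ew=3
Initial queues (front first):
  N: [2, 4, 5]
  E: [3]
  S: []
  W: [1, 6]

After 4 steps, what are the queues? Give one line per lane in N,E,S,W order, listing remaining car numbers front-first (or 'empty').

Step 1 [NS]: N:car2-GO,E:wait,S:empty,W:wait | queues: N=2 E=1 S=0 W=2
Step 2 [NS]: N:car4-GO,E:wait,S:empty,W:wait | queues: N=1 E=1 S=0 W=2
Step 3 [NS]: N:car5-GO,E:wait,S:empty,W:wait | queues: N=0 E=1 S=0 W=2
Step 4 [NS]: N:empty,E:wait,S:empty,W:wait | queues: N=0 E=1 S=0 W=2

N: empty
E: 3
S: empty
W: 1 6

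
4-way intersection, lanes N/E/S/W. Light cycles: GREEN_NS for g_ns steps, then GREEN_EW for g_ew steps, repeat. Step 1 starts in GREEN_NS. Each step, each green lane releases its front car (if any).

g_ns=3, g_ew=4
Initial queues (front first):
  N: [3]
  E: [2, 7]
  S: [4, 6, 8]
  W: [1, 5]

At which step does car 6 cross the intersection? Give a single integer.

Step 1 [NS]: N:car3-GO,E:wait,S:car4-GO,W:wait | queues: N=0 E=2 S=2 W=2
Step 2 [NS]: N:empty,E:wait,S:car6-GO,W:wait | queues: N=0 E=2 S=1 W=2
Step 3 [NS]: N:empty,E:wait,S:car8-GO,W:wait | queues: N=0 E=2 S=0 W=2
Step 4 [EW]: N:wait,E:car2-GO,S:wait,W:car1-GO | queues: N=0 E=1 S=0 W=1
Step 5 [EW]: N:wait,E:car7-GO,S:wait,W:car5-GO | queues: N=0 E=0 S=0 W=0
Car 6 crosses at step 2

2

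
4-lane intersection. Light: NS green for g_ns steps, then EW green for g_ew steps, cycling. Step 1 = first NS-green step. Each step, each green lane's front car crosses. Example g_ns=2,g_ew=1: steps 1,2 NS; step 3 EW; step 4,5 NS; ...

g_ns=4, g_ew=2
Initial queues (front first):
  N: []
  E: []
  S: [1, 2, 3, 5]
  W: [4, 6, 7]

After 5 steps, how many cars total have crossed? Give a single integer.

Step 1 [NS]: N:empty,E:wait,S:car1-GO,W:wait | queues: N=0 E=0 S=3 W=3
Step 2 [NS]: N:empty,E:wait,S:car2-GO,W:wait | queues: N=0 E=0 S=2 W=3
Step 3 [NS]: N:empty,E:wait,S:car3-GO,W:wait | queues: N=0 E=0 S=1 W=3
Step 4 [NS]: N:empty,E:wait,S:car5-GO,W:wait | queues: N=0 E=0 S=0 W=3
Step 5 [EW]: N:wait,E:empty,S:wait,W:car4-GO | queues: N=0 E=0 S=0 W=2
Cars crossed by step 5: 5

Answer: 5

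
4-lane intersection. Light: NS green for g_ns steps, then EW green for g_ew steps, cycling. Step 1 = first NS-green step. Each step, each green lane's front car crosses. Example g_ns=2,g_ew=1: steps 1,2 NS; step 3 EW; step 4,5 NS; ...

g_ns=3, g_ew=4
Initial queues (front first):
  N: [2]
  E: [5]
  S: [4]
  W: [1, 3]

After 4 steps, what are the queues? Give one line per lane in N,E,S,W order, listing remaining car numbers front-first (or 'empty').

Step 1 [NS]: N:car2-GO,E:wait,S:car4-GO,W:wait | queues: N=0 E=1 S=0 W=2
Step 2 [NS]: N:empty,E:wait,S:empty,W:wait | queues: N=0 E=1 S=0 W=2
Step 3 [NS]: N:empty,E:wait,S:empty,W:wait | queues: N=0 E=1 S=0 W=2
Step 4 [EW]: N:wait,E:car5-GO,S:wait,W:car1-GO | queues: N=0 E=0 S=0 W=1

N: empty
E: empty
S: empty
W: 3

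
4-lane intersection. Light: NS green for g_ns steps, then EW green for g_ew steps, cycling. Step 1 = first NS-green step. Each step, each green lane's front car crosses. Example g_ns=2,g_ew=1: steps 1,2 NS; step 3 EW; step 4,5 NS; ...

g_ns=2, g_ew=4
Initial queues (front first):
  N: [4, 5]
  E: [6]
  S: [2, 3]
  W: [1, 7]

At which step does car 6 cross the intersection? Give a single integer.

Step 1 [NS]: N:car4-GO,E:wait,S:car2-GO,W:wait | queues: N=1 E=1 S=1 W=2
Step 2 [NS]: N:car5-GO,E:wait,S:car3-GO,W:wait | queues: N=0 E=1 S=0 W=2
Step 3 [EW]: N:wait,E:car6-GO,S:wait,W:car1-GO | queues: N=0 E=0 S=0 W=1
Step 4 [EW]: N:wait,E:empty,S:wait,W:car7-GO | queues: N=0 E=0 S=0 W=0
Car 6 crosses at step 3

3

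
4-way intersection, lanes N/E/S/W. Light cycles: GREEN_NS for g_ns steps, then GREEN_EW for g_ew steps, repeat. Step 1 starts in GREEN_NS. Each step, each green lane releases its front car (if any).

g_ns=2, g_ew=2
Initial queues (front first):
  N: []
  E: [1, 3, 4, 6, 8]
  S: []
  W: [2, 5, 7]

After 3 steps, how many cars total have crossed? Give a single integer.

Answer: 2

Derivation:
Step 1 [NS]: N:empty,E:wait,S:empty,W:wait | queues: N=0 E=5 S=0 W=3
Step 2 [NS]: N:empty,E:wait,S:empty,W:wait | queues: N=0 E=5 S=0 W=3
Step 3 [EW]: N:wait,E:car1-GO,S:wait,W:car2-GO | queues: N=0 E=4 S=0 W=2
Cars crossed by step 3: 2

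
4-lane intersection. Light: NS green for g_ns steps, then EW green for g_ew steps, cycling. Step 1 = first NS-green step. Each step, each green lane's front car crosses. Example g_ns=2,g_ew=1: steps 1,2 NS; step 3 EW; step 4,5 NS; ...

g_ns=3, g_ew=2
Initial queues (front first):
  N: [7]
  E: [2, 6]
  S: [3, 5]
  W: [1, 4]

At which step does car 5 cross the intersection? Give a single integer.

Step 1 [NS]: N:car7-GO,E:wait,S:car3-GO,W:wait | queues: N=0 E=2 S=1 W=2
Step 2 [NS]: N:empty,E:wait,S:car5-GO,W:wait | queues: N=0 E=2 S=0 W=2
Step 3 [NS]: N:empty,E:wait,S:empty,W:wait | queues: N=0 E=2 S=0 W=2
Step 4 [EW]: N:wait,E:car2-GO,S:wait,W:car1-GO | queues: N=0 E=1 S=0 W=1
Step 5 [EW]: N:wait,E:car6-GO,S:wait,W:car4-GO | queues: N=0 E=0 S=0 W=0
Car 5 crosses at step 2

2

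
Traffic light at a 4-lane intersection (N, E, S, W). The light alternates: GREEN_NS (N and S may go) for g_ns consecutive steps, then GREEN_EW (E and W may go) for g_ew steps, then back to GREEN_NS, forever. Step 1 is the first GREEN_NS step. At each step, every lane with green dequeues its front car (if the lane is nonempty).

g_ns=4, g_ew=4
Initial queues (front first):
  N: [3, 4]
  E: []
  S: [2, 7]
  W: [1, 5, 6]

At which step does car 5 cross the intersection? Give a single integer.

Step 1 [NS]: N:car3-GO,E:wait,S:car2-GO,W:wait | queues: N=1 E=0 S=1 W=3
Step 2 [NS]: N:car4-GO,E:wait,S:car7-GO,W:wait | queues: N=0 E=0 S=0 W=3
Step 3 [NS]: N:empty,E:wait,S:empty,W:wait | queues: N=0 E=0 S=0 W=3
Step 4 [NS]: N:empty,E:wait,S:empty,W:wait | queues: N=0 E=0 S=0 W=3
Step 5 [EW]: N:wait,E:empty,S:wait,W:car1-GO | queues: N=0 E=0 S=0 W=2
Step 6 [EW]: N:wait,E:empty,S:wait,W:car5-GO | queues: N=0 E=0 S=0 W=1
Step 7 [EW]: N:wait,E:empty,S:wait,W:car6-GO | queues: N=0 E=0 S=0 W=0
Car 5 crosses at step 6

6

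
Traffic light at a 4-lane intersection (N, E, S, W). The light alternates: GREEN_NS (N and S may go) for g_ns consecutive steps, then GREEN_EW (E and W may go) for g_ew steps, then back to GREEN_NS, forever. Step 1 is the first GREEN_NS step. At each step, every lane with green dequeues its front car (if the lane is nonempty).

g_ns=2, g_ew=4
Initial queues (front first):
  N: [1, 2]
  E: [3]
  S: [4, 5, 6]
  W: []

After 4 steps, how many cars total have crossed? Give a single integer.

Step 1 [NS]: N:car1-GO,E:wait,S:car4-GO,W:wait | queues: N=1 E=1 S=2 W=0
Step 2 [NS]: N:car2-GO,E:wait,S:car5-GO,W:wait | queues: N=0 E=1 S=1 W=0
Step 3 [EW]: N:wait,E:car3-GO,S:wait,W:empty | queues: N=0 E=0 S=1 W=0
Step 4 [EW]: N:wait,E:empty,S:wait,W:empty | queues: N=0 E=0 S=1 W=0
Cars crossed by step 4: 5

Answer: 5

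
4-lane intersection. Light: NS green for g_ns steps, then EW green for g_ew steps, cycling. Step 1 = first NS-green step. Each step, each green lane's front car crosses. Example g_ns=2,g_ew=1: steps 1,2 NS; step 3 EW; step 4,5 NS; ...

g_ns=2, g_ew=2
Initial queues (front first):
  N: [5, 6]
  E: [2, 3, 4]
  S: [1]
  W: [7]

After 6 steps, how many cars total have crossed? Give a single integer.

Step 1 [NS]: N:car5-GO,E:wait,S:car1-GO,W:wait | queues: N=1 E=3 S=0 W=1
Step 2 [NS]: N:car6-GO,E:wait,S:empty,W:wait | queues: N=0 E=3 S=0 W=1
Step 3 [EW]: N:wait,E:car2-GO,S:wait,W:car7-GO | queues: N=0 E=2 S=0 W=0
Step 4 [EW]: N:wait,E:car3-GO,S:wait,W:empty | queues: N=0 E=1 S=0 W=0
Step 5 [NS]: N:empty,E:wait,S:empty,W:wait | queues: N=0 E=1 S=0 W=0
Step 6 [NS]: N:empty,E:wait,S:empty,W:wait | queues: N=0 E=1 S=0 W=0
Cars crossed by step 6: 6

Answer: 6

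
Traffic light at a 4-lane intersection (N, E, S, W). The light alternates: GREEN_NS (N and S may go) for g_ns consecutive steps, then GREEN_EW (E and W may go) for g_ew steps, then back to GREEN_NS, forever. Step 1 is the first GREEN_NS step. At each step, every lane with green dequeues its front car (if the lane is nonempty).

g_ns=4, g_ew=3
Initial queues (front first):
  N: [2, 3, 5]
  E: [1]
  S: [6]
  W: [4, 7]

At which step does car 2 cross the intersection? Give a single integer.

Step 1 [NS]: N:car2-GO,E:wait,S:car6-GO,W:wait | queues: N=2 E=1 S=0 W=2
Step 2 [NS]: N:car3-GO,E:wait,S:empty,W:wait | queues: N=1 E=1 S=0 W=2
Step 3 [NS]: N:car5-GO,E:wait,S:empty,W:wait | queues: N=0 E=1 S=0 W=2
Step 4 [NS]: N:empty,E:wait,S:empty,W:wait | queues: N=0 E=1 S=0 W=2
Step 5 [EW]: N:wait,E:car1-GO,S:wait,W:car4-GO | queues: N=0 E=0 S=0 W=1
Step 6 [EW]: N:wait,E:empty,S:wait,W:car7-GO | queues: N=0 E=0 S=0 W=0
Car 2 crosses at step 1

1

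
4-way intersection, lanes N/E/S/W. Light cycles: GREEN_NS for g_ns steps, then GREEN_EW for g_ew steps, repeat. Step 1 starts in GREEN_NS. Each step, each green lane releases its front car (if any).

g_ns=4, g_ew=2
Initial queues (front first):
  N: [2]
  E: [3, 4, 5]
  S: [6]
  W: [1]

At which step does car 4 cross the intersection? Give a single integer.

Step 1 [NS]: N:car2-GO,E:wait,S:car6-GO,W:wait | queues: N=0 E=3 S=0 W=1
Step 2 [NS]: N:empty,E:wait,S:empty,W:wait | queues: N=0 E=3 S=0 W=1
Step 3 [NS]: N:empty,E:wait,S:empty,W:wait | queues: N=0 E=3 S=0 W=1
Step 4 [NS]: N:empty,E:wait,S:empty,W:wait | queues: N=0 E=3 S=0 W=1
Step 5 [EW]: N:wait,E:car3-GO,S:wait,W:car1-GO | queues: N=0 E=2 S=0 W=0
Step 6 [EW]: N:wait,E:car4-GO,S:wait,W:empty | queues: N=0 E=1 S=0 W=0
Step 7 [NS]: N:empty,E:wait,S:empty,W:wait | queues: N=0 E=1 S=0 W=0
Step 8 [NS]: N:empty,E:wait,S:empty,W:wait | queues: N=0 E=1 S=0 W=0
Step 9 [NS]: N:empty,E:wait,S:empty,W:wait | queues: N=0 E=1 S=0 W=0
Step 10 [NS]: N:empty,E:wait,S:empty,W:wait | queues: N=0 E=1 S=0 W=0
Step 11 [EW]: N:wait,E:car5-GO,S:wait,W:empty | queues: N=0 E=0 S=0 W=0
Car 4 crosses at step 6

6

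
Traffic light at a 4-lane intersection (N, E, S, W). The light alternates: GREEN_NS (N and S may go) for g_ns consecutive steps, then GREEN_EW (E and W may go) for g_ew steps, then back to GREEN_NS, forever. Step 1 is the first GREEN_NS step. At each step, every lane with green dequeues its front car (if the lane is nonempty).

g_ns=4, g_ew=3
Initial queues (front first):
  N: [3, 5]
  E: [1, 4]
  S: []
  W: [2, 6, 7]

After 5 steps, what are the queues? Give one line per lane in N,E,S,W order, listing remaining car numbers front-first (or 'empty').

Step 1 [NS]: N:car3-GO,E:wait,S:empty,W:wait | queues: N=1 E=2 S=0 W=3
Step 2 [NS]: N:car5-GO,E:wait,S:empty,W:wait | queues: N=0 E=2 S=0 W=3
Step 3 [NS]: N:empty,E:wait,S:empty,W:wait | queues: N=0 E=2 S=0 W=3
Step 4 [NS]: N:empty,E:wait,S:empty,W:wait | queues: N=0 E=2 S=0 W=3
Step 5 [EW]: N:wait,E:car1-GO,S:wait,W:car2-GO | queues: N=0 E=1 S=0 W=2

N: empty
E: 4
S: empty
W: 6 7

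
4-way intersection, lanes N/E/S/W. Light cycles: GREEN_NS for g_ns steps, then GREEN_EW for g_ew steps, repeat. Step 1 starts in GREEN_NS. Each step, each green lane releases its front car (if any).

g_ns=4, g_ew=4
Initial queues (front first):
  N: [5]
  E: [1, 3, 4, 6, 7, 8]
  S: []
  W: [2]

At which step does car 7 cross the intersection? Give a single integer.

Step 1 [NS]: N:car5-GO,E:wait,S:empty,W:wait | queues: N=0 E=6 S=0 W=1
Step 2 [NS]: N:empty,E:wait,S:empty,W:wait | queues: N=0 E=6 S=0 W=1
Step 3 [NS]: N:empty,E:wait,S:empty,W:wait | queues: N=0 E=6 S=0 W=1
Step 4 [NS]: N:empty,E:wait,S:empty,W:wait | queues: N=0 E=6 S=0 W=1
Step 5 [EW]: N:wait,E:car1-GO,S:wait,W:car2-GO | queues: N=0 E=5 S=0 W=0
Step 6 [EW]: N:wait,E:car3-GO,S:wait,W:empty | queues: N=0 E=4 S=0 W=0
Step 7 [EW]: N:wait,E:car4-GO,S:wait,W:empty | queues: N=0 E=3 S=0 W=0
Step 8 [EW]: N:wait,E:car6-GO,S:wait,W:empty | queues: N=0 E=2 S=0 W=0
Step 9 [NS]: N:empty,E:wait,S:empty,W:wait | queues: N=0 E=2 S=0 W=0
Step 10 [NS]: N:empty,E:wait,S:empty,W:wait | queues: N=0 E=2 S=0 W=0
Step 11 [NS]: N:empty,E:wait,S:empty,W:wait | queues: N=0 E=2 S=0 W=0
Step 12 [NS]: N:empty,E:wait,S:empty,W:wait | queues: N=0 E=2 S=0 W=0
Step 13 [EW]: N:wait,E:car7-GO,S:wait,W:empty | queues: N=0 E=1 S=0 W=0
Step 14 [EW]: N:wait,E:car8-GO,S:wait,W:empty | queues: N=0 E=0 S=0 W=0
Car 7 crosses at step 13

13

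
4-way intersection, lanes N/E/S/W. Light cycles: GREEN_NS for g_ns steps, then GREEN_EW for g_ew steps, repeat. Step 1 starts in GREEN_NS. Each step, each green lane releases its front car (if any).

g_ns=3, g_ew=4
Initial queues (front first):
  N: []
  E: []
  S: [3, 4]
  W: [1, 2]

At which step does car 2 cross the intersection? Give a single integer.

Step 1 [NS]: N:empty,E:wait,S:car3-GO,W:wait | queues: N=0 E=0 S=1 W=2
Step 2 [NS]: N:empty,E:wait,S:car4-GO,W:wait | queues: N=0 E=0 S=0 W=2
Step 3 [NS]: N:empty,E:wait,S:empty,W:wait | queues: N=0 E=0 S=0 W=2
Step 4 [EW]: N:wait,E:empty,S:wait,W:car1-GO | queues: N=0 E=0 S=0 W=1
Step 5 [EW]: N:wait,E:empty,S:wait,W:car2-GO | queues: N=0 E=0 S=0 W=0
Car 2 crosses at step 5

5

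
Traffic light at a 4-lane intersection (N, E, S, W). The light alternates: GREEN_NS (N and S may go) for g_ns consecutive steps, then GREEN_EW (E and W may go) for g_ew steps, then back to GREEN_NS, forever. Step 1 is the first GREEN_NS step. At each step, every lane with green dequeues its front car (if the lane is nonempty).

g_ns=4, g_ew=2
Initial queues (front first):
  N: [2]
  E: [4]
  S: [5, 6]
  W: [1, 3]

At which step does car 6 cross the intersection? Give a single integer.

Step 1 [NS]: N:car2-GO,E:wait,S:car5-GO,W:wait | queues: N=0 E=1 S=1 W=2
Step 2 [NS]: N:empty,E:wait,S:car6-GO,W:wait | queues: N=0 E=1 S=0 W=2
Step 3 [NS]: N:empty,E:wait,S:empty,W:wait | queues: N=0 E=1 S=0 W=2
Step 4 [NS]: N:empty,E:wait,S:empty,W:wait | queues: N=0 E=1 S=0 W=2
Step 5 [EW]: N:wait,E:car4-GO,S:wait,W:car1-GO | queues: N=0 E=0 S=0 W=1
Step 6 [EW]: N:wait,E:empty,S:wait,W:car3-GO | queues: N=0 E=0 S=0 W=0
Car 6 crosses at step 2

2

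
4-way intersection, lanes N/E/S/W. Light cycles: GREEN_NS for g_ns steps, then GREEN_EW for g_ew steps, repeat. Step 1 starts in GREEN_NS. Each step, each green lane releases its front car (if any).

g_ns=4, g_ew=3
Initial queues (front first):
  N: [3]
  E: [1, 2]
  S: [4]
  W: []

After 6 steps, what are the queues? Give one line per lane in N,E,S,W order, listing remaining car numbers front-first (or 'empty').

Step 1 [NS]: N:car3-GO,E:wait,S:car4-GO,W:wait | queues: N=0 E=2 S=0 W=0
Step 2 [NS]: N:empty,E:wait,S:empty,W:wait | queues: N=0 E=2 S=0 W=0
Step 3 [NS]: N:empty,E:wait,S:empty,W:wait | queues: N=0 E=2 S=0 W=0
Step 4 [NS]: N:empty,E:wait,S:empty,W:wait | queues: N=0 E=2 S=0 W=0
Step 5 [EW]: N:wait,E:car1-GO,S:wait,W:empty | queues: N=0 E=1 S=0 W=0
Step 6 [EW]: N:wait,E:car2-GO,S:wait,W:empty | queues: N=0 E=0 S=0 W=0

N: empty
E: empty
S: empty
W: empty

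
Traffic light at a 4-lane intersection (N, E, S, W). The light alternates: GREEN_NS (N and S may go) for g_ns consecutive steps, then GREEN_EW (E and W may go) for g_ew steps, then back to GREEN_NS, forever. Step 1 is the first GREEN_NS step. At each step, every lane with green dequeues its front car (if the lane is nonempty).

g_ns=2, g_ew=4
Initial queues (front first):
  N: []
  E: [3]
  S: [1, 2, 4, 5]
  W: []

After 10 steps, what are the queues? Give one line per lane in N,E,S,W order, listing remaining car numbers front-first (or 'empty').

Step 1 [NS]: N:empty,E:wait,S:car1-GO,W:wait | queues: N=0 E=1 S=3 W=0
Step 2 [NS]: N:empty,E:wait,S:car2-GO,W:wait | queues: N=0 E=1 S=2 W=0
Step 3 [EW]: N:wait,E:car3-GO,S:wait,W:empty | queues: N=0 E=0 S=2 W=0
Step 4 [EW]: N:wait,E:empty,S:wait,W:empty | queues: N=0 E=0 S=2 W=0
Step 5 [EW]: N:wait,E:empty,S:wait,W:empty | queues: N=0 E=0 S=2 W=0
Step 6 [EW]: N:wait,E:empty,S:wait,W:empty | queues: N=0 E=0 S=2 W=0
Step 7 [NS]: N:empty,E:wait,S:car4-GO,W:wait | queues: N=0 E=0 S=1 W=0
Step 8 [NS]: N:empty,E:wait,S:car5-GO,W:wait | queues: N=0 E=0 S=0 W=0

N: empty
E: empty
S: empty
W: empty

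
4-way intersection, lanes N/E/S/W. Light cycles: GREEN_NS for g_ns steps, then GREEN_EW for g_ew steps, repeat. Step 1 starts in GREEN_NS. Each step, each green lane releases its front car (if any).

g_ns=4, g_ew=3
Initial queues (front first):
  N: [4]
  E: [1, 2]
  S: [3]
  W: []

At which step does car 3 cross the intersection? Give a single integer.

Step 1 [NS]: N:car4-GO,E:wait,S:car3-GO,W:wait | queues: N=0 E=2 S=0 W=0
Step 2 [NS]: N:empty,E:wait,S:empty,W:wait | queues: N=0 E=2 S=0 W=0
Step 3 [NS]: N:empty,E:wait,S:empty,W:wait | queues: N=0 E=2 S=0 W=0
Step 4 [NS]: N:empty,E:wait,S:empty,W:wait | queues: N=0 E=2 S=0 W=0
Step 5 [EW]: N:wait,E:car1-GO,S:wait,W:empty | queues: N=0 E=1 S=0 W=0
Step 6 [EW]: N:wait,E:car2-GO,S:wait,W:empty | queues: N=0 E=0 S=0 W=0
Car 3 crosses at step 1

1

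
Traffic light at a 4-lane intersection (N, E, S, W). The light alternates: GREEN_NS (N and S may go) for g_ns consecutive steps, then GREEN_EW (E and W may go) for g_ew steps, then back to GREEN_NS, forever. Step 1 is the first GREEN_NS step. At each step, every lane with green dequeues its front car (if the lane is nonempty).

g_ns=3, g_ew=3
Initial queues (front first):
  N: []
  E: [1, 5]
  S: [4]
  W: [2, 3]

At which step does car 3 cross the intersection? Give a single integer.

Step 1 [NS]: N:empty,E:wait,S:car4-GO,W:wait | queues: N=0 E=2 S=0 W=2
Step 2 [NS]: N:empty,E:wait,S:empty,W:wait | queues: N=0 E=2 S=0 W=2
Step 3 [NS]: N:empty,E:wait,S:empty,W:wait | queues: N=0 E=2 S=0 W=2
Step 4 [EW]: N:wait,E:car1-GO,S:wait,W:car2-GO | queues: N=0 E=1 S=0 W=1
Step 5 [EW]: N:wait,E:car5-GO,S:wait,W:car3-GO | queues: N=0 E=0 S=0 W=0
Car 3 crosses at step 5

5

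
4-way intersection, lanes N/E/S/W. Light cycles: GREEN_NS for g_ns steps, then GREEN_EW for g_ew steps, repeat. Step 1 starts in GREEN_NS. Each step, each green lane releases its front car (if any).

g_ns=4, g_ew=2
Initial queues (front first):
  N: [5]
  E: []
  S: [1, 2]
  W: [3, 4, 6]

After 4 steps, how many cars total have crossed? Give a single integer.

Step 1 [NS]: N:car5-GO,E:wait,S:car1-GO,W:wait | queues: N=0 E=0 S=1 W=3
Step 2 [NS]: N:empty,E:wait,S:car2-GO,W:wait | queues: N=0 E=0 S=0 W=3
Step 3 [NS]: N:empty,E:wait,S:empty,W:wait | queues: N=0 E=0 S=0 W=3
Step 4 [NS]: N:empty,E:wait,S:empty,W:wait | queues: N=0 E=0 S=0 W=3
Cars crossed by step 4: 3

Answer: 3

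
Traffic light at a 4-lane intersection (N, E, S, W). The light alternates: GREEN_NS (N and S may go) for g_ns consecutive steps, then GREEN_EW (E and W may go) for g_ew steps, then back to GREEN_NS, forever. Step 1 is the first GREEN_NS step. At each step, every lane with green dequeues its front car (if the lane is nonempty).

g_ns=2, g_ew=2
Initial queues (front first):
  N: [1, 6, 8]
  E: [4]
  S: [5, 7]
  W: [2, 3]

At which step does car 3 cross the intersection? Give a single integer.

Step 1 [NS]: N:car1-GO,E:wait,S:car5-GO,W:wait | queues: N=2 E=1 S=1 W=2
Step 2 [NS]: N:car6-GO,E:wait,S:car7-GO,W:wait | queues: N=1 E=1 S=0 W=2
Step 3 [EW]: N:wait,E:car4-GO,S:wait,W:car2-GO | queues: N=1 E=0 S=0 W=1
Step 4 [EW]: N:wait,E:empty,S:wait,W:car3-GO | queues: N=1 E=0 S=0 W=0
Step 5 [NS]: N:car8-GO,E:wait,S:empty,W:wait | queues: N=0 E=0 S=0 W=0
Car 3 crosses at step 4

4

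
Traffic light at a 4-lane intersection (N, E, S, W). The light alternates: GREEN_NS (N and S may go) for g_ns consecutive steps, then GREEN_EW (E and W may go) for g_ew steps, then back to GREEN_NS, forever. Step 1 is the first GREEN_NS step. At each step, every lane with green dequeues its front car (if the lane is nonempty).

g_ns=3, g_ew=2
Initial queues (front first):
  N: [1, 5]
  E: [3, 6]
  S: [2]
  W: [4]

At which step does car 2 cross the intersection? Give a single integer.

Step 1 [NS]: N:car1-GO,E:wait,S:car2-GO,W:wait | queues: N=1 E=2 S=0 W=1
Step 2 [NS]: N:car5-GO,E:wait,S:empty,W:wait | queues: N=0 E=2 S=0 W=1
Step 3 [NS]: N:empty,E:wait,S:empty,W:wait | queues: N=0 E=2 S=0 W=1
Step 4 [EW]: N:wait,E:car3-GO,S:wait,W:car4-GO | queues: N=0 E=1 S=0 W=0
Step 5 [EW]: N:wait,E:car6-GO,S:wait,W:empty | queues: N=0 E=0 S=0 W=0
Car 2 crosses at step 1

1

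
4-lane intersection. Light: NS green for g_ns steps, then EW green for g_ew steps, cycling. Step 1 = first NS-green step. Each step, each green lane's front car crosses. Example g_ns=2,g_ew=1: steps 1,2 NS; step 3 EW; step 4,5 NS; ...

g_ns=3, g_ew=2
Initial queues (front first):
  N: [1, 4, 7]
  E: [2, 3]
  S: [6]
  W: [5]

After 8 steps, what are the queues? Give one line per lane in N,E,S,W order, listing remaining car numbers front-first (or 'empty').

Step 1 [NS]: N:car1-GO,E:wait,S:car6-GO,W:wait | queues: N=2 E=2 S=0 W=1
Step 2 [NS]: N:car4-GO,E:wait,S:empty,W:wait | queues: N=1 E=2 S=0 W=1
Step 3 [NS]: N:car7-GO,E:wait,S:empty,W:wait | queues: N=0 E=2 S=0 W=1
Step 4 [EW]: N:wait,E:car2-GO,S:wait,W:car5-GO | queues: N=0 E=1 S=0 W=0
Step 5 [EW]: N:wait,E:car3-GO,S:wait,W:empty | queues: N=0 E=0 S=0 W=0

N: empty
E: empty
S: empty
W: empty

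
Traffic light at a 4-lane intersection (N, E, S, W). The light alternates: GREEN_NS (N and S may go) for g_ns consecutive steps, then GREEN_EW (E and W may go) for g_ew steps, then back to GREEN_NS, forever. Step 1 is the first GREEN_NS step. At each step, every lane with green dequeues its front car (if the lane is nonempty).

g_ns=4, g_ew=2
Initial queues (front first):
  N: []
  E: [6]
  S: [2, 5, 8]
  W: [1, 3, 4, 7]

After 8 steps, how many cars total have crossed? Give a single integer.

Step 1 [NS]: N:empty,E:wait,S:car2-GO,W:wait | queues: N=0 E=1 S=2 W=4
Step 2 [NS]: N:empty,E:wait,S:car5-GO,W:wait | queues: N=0 E=1 S=1 W=4
Step 3 [NS]: N:empty,E:wait,S:car8-GO,W:wait | queues: N=0 E=1 S=0 W=4
Step 4 [NS]: N:empty,E:wait,S:empty,W:wait | queues: N=0 E=1 S=0 W=4
Step 5 [EW]: N:wait,E:car6-GO,S:wait,W:car1-GO | queues: N=0 E=0 S=0 W=3
Step 6 [EW]: N:wait,E:empty,S:wait,W:car3-GO | queues: N=0 E=0 S=0 W=2
Step 7 [NS]: N:empty,E:wait,S:empty,W:wait | queues: N=0 E=0 S=0 W=2
Step 8 [NS]: N:empty,E:wait,S:empty,W:wait | queues: N=0 E=0 S=0 W=2
Cars crossed by step 8: 6

Answer: 6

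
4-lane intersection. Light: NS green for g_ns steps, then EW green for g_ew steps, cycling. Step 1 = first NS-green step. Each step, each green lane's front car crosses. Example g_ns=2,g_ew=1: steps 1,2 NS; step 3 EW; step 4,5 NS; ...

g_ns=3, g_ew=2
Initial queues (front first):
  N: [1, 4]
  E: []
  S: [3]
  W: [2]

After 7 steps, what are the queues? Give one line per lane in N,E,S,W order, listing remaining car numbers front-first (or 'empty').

Step 1 [NS]: N:car1-GO,E:wait,S:car3-GO,W:wait | queues: N=1 E=0 S=0 W=1
Step 2 [NS]: N:car4-GO,E:wait,S:empty,W:wait | queues: N=0 E=0 S=0 W=1
Step 3 [NS]: N:empty,E:wait,S:empty,W:wait | queues: N=0 E=0 S=0 W=1
Step 4 [EW]: N:wait,E:empty,S:wait,W:car2-GO | queues: N=0 E=0 S=0 W=0

N: empty
E: empty
S: empty
W: empty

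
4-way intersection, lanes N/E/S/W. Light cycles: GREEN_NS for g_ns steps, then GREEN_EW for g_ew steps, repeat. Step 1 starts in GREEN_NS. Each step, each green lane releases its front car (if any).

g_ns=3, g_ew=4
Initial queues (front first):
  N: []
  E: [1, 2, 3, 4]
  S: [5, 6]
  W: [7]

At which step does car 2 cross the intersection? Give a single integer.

Step 1 [NS]: N:empty,E:wait,S:car5-GO,W:wait | queues: N=0 E=4 S=1 W=1
Step 2 [NS]: N:empty,E:wait,S:car6-GO,W:wait | queues: N=0 E=4 S=0 W=1
Step 3 [NS]: N:empty,E:wait,S:empty,W:wait | queues: N=0 E=4 S=0 W=1
Step 4 [EW]: N:wait,E:car1-GO,S:wait,W:car7-GO | queues: N=0 E=3 S=0 W=0
Step 5 [EW]: N:wait,E:car2-GO,S:wait,W:empty | queues: N=0 E=2 S=0 W=0
Step 6 [EW]: N:wait,E:car3-GO,S:wait,W:empty | queues: N=0 E=1 S=0 W=0
Step 7 [EW]: N:wait,E:car4-GO,S:wait,W:empty | queues: N=0 E=0 S=0 W=0
Car 2 crosses at step 5

5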